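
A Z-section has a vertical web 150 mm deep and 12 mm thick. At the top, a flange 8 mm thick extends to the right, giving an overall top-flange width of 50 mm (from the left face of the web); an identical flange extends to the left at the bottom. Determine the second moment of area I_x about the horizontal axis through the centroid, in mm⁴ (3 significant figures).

Break the section into simple shapes (no overlaps), measuring from the bottom-left corner of the bounding box.
Web: 12 × 150, A = 1 800 mm², y = 75 mm, Ī = 3 375 000 mm⁴.
Top flange (beyond web): 38 × 8, A = 304 mm², y = 146 mm, Ī = 1621.3 mm⁴.
Bottom flange (beyond web): 38 × 8, A = 304 mm², y = 4 mm, Ī = 1621.3 mm⁴.
Centroid: ȳ = ΣA·y / ΣA = 75 mm.
Transfer each piece to the horizontal axis through the centroid using Ī + A·d² with d = y − 75:
  web: d = 0 mm → contributes +3 375 000 mm⁴
  top flange (beyond web): d = 71 mm → contributes +1 534 085 mm⁴
  bottom flange (beyond web): d = -71 mm → contributes +1 534 085 mm⁴
Total I = 6 443 171 mm⁴.

I_x ≈ 6.44 × 10⁶ mm⁴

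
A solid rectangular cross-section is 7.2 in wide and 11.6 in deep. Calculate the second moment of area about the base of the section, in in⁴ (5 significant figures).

The section: 7.2 × 11.6, A = 83.52 in², y = 5.8 in, Ī = 936.5376 in⁴.
Transfer it to the base of the section using Ī + A·d² with d = y − 0:
  the section: d = 5.8 in → contributes +3746.15 in⁴
Total I = 3746.15 in⁴.

I_base ≈ 3746.2 in⁴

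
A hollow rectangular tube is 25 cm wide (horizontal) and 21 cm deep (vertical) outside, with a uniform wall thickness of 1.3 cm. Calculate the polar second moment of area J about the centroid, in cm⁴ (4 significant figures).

Treat the section as a set of non-overlapping primitives; coordinates are from the bounding-box lower-left.
Outer rectangle: 25 × 21, A = 525 cm², y = 10.5 cm, Ī = 19293.8 cm⁴.
Inner void (subtracted): 22.4 × 18.4, A = 412.16 cm², y = 10.5 cm, Ī = 11628.4 cm⁴.
By symmetry the centroid is at mid-height, ȳ = 10.5 cm.
All pieces are centred on the centroidal x-axis, so I = ΣĪ (holes subtracted) = 7665.34 cm⁴.
Repeating about the centroidal y-axis gives I_y = 10 110 cm⁴.
Polar second moment: J = I_x + I_y = 17775.3 cm⁴.

J ≈ 1.778 × 10⁴ cm⁴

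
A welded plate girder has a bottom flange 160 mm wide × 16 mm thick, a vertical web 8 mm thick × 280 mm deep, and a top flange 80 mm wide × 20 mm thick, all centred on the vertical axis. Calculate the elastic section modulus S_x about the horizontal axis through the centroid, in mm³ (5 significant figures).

Split into non-overlapping primitives; take the origin at the lower-left of the bounding box.
Bottom plate: 160 × 16, A = 2 560 mm², y = 8 mm, Ī = 54613.33 mm⁴.
Web plate: 8 × 280, A = 2 240 mm², y = 156 mm, Ī = 14 634 667 mm⁴.
Top plate: 80 × 20, A = 1 600 mm², y = 306 mm, Ī = 53333.33 mm⁴.
Centroid: ȳ = ΣA·y / ΣA = 134.3 mm.
Transfer each piece to the horizontal axis through the centroid using Ī + A·d² with d = y − 134.3:
  bottom plate: d = -126.3 mm → contributes +40 890 940 mm⁴
  web plate: d = 21.7 mm → contributes +15 689 460 mm⁴
  top plate: d = 171.7 mm → contributes +47 222 757 mm⁴
Total I = 103 803 157 mm⁴.
Extreme fibre distance c = 181.7 mm; S = I/c = 571288.7 mm³.

S_x ≈ 5.7129 × 10⁵ mm³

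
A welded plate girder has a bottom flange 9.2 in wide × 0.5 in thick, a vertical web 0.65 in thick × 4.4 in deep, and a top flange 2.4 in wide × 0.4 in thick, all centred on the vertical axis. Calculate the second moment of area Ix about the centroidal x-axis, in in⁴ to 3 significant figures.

Ix ≈ 28.3 in⁴

Decompose the section into non-overlapping parts with the origin at the bottom-left of its bounding rectangle.
Bottom plate: 9.2 × 0.5, A = 4.6 in², y = 0.25 in, Ī = 0.095833 in⁴.
Web plate: 0.65 × 4.4, A = 2.86 in², y = 2.7 in, Ī = 4.6141 in⁴.
Top plate: 2.4 × 0.4, A = 0.96 in², y = 5.1 in, Ī = 0.0128 in⁴.
Centroid: ȳ = ΣA·y / ΣA = 1.6352 in.
Transfer each piece to the centroidal x-axis using Ī + A·d² with d = y − 1.6352:
  bottom plate: d = -1.3852 in → contributes +8.9216 in⁴
  web plate: d = 1.0648 in → contributes +7.8571 in⁴
  top plate: d = 3.4648 in → contributes +11.538 in⁴
Total I = 28.316 in⁴.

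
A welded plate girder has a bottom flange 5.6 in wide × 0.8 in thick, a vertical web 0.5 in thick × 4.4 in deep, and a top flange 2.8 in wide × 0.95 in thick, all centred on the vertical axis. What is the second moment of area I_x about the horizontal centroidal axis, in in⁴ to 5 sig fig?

Split into non-overlapping primitives; take the origin at the lower-left of the bounding box.
Bottom plate: 5.6 × 0.8, A = 4.48 in², y = 0.4 in, Ī = 0.2389333 in⁴.
Web plate: 0.5 × 4.4, A = 2.2 in², y = 3 in, Ī = 3.549333 in⁴.
Top plate: 2.8 × 0.95, A = 2.66 in², y = 5.675 in, Ī = 0.2000542 in⁴.
Centroid: ȳ = ΣA·y / ΣA = 2.514722 in.
Transfer each piece to the horizontal centroidal axis using Ī + A·d² with d = y − 2.514722:
  bottom plate: d = -2.114722 in → contributes +20.27371 in⁴
  web plate: d = 0.4852784 in → contributes +4.067423 in⁴
  top plate: d = 3.160278 in → contributes +26.76643 in⁴
Total I = 51.10756 in⁴.

I_x ≈ 51.108 in⁴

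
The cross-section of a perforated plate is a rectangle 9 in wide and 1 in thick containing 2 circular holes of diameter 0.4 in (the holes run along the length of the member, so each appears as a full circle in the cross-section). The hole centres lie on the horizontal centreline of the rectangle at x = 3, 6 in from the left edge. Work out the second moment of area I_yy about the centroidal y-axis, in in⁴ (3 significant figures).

Split into non-overlapping primitives; take the origin at the lower-left of the bounding box.
Plate: 9 × 1, A = 9 in², x = 4.5 in, Ī = 60.75 in⁴.
Hole 1 (subtracted): ⌀0.4, A = 0.12566 in², x = 3 in, Ī = 0.0012566 in⁴.
Hole 2 (subtracted): ⌀0.4, A = 0.12566 in², x = 6 in, Ī = 0.0012566 in⁴.
By symmetry the centroid is at mid-width, x̄ = 4.5 in.
Transfer each piece to the centroidal y-axis using Ī + A·d² with d = x − 4.5:
  plate: d = 0 in → contributes +60.75 in⁴
  hole 1: d = -1.5 in → contributes −0.284 in⁴
  hole 2: d = 1.5 in → contributes −0.284 in⁴
Total I = 60.182 in⁴.

I_yy ≈ 60.2 in⁴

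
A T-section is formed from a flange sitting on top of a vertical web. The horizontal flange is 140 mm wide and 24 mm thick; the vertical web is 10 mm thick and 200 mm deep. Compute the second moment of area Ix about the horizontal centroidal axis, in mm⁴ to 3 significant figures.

Treat the section as a set of non-overlapping primitives; coordinates are from the bounding-box lower-left.
Flange: 140 × 24, A = 3 360 mm², y = 212 mm, Ī = 161 280 mm⁴.
Web: 10 × 200, A = 2 000 mm², y = 100 mm, Ī = 6 666 667 mm⁴.
Centroid: ȳ = ΣA·y / ΣA = 170.21 mm.
Transfer each piece to the horizontal centroidal axis using Ī + A·d² with d = y − 170.21:
  flange: d = 41.791 mm → contributes +6 029 491 mm⁴
  web: d = -70.209 mm → contributes +16 525 261 mm⁴
Total I = 22 554 753 mm⁴.

Ix ≈ 2.26 × 10⁷ mm⁴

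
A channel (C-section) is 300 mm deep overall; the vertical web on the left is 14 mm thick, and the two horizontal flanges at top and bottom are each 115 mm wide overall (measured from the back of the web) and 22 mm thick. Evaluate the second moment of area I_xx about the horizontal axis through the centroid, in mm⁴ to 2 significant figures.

I_xx ≈ 1.2 × 10⁸ mm⁴

Decompose the section into non-overlapping parts with the origin at the bottom-left of its bounding rectangle.
Web: 14 × 300, A = 4 200 mm², y = 150 mm, Ī = 31 500 000 mm⁴.
Top flange (beyond web): 101 × 22, A = 2 222 mm², y = 289 mm, Ī = 89 621 mm⁴.
Bottom flange (beyond web): 101 × 22, A = 2 222 mm², y = 11 mm, Ī = 89 621 mm⁴.
By symmetry the centroid is at mid-height, ȳ = 150 mm.
Transfer each piece to the horizontal axis through the centroid using Ī + A·d² with d = y − 150:
  web: d = 0 mm → contributes +31 500 000 mm⁴
  top flange (beyond web): d = 139 mm → contributes +43 020 883 mm⁴
  bottom flange (beyond web): d = -139 mm → contributes +43 020 883 mm⁴
Total I = 117 541 765 mm⁴.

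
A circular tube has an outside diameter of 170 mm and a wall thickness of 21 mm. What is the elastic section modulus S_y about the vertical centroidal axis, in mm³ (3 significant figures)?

S_y ≈ 3.27 × 10⁵ mm³

Break the section into simple shapes (no overlaps), measuring from the bottom-left corner of the bounding box.
Outer circle: ⌀170, A = 22 698 mm², x = 85 mm, Ī = 40 998 275 mm⁴.
Bore (subtracted): ⌀128, A = 12 868 mm², x = 85 mm, Ī = 13 176 795 mm⁴.
By symmetry the centroid is at mid-width, x̄ = 85 mm.
All pieces are centred on the vertical centroidal axis, so I = ΣĪ (holes subtracted) = 27 821 480 mm⁴.
Extreme fibre distance c = 85 mm; S = I/c = 327 312 mm³.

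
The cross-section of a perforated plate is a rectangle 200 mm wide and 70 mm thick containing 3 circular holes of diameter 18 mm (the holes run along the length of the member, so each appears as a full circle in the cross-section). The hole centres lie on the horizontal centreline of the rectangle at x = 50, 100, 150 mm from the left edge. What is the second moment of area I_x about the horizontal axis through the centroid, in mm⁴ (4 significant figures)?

I_x ≈ 5.701 × 10⁶ mm⁴

Split into non-overlapping primitives; take the origin at the lower-left of the bounding box.
Plate: 200 × 70, A = 14 000 mm², y = 35 mm, Ī = 5 716 667 mm⁴.
Hole 1 (subtracted): ⌀18, A = 254.469 mm², y = 35 mm, Ī = 5 153 mm⁴.
Hole 2 (subtracted): ⌀18, A = 254.469 mm², y = 35 mm, Ī = 5 153 mm⁴.
Hole 3 (subtracted): ⌀18, A = 254.469 mm², y = 35 mm, Ī = 5 153 mm⁴.
By symmetry the centroid is at mid-height, ȳ = 35 mm.
All pieces are centred on the horizontal axis through the centroid, so I = ΣĪ (holes subtracted) = 5 701 208 mm⁴.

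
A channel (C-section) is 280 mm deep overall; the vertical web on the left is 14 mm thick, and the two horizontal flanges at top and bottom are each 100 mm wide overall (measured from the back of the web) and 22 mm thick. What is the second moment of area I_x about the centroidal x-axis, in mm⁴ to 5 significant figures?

I_x ≈ 8.8733 × 10⁷ mm⁴

Treat the section as a set of non-overlapping primitives; coordinates are from the bounding-box lower-left.
Web: 14 × 280, A = 3 920 mm², y = 140 mm, Ī = 25 610 667 mm⁴.
Top flange (beyond web): 86 × 22, A = 1 892 mm², y = 269 mm, Ī = 76310.67 mm⁴.
Bottom flange (beyond web): 86 × 22, A = 1 892 mm², y = 11 mm, Ī = 76310.67 mm⁴.
By symmetry the centroid is at mid-height, ȳ = 140 mm.
Transfer each piece to the centroidal x-axis using Ī + A·d² with d = y − 140:
  web: d = 0 mm → contributes +25 610 667 mm⁴
  top flange (beyond web): d = 129 mm → contributes +31 561 083 mm⁴
  bottom flange (beyond web): d = -129 mm → contributes +31 561 083 mm⁴
Total I = 88 732 832 mm⁴.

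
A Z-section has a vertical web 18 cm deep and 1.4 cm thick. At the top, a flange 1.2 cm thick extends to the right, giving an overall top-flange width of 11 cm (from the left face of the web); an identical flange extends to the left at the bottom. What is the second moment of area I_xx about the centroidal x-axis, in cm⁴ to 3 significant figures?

Split into non-overlapping primitives; take the origin at the lower-left of the bounding box.
Web: 1.4 × 18, A = 25.2 cm², y = 9 cm, Ī = 680.4 cm⁴.
Top flange (beyond web): 9.6 × 1.2, A = 11.52 cm², y = 17.4 cm, Ī = 1.3824 cm⁴.
Bottom flange (beyond web): 9.6 × 1.2, A = 11.52 cm², y = 0.6 cm, Ī = 1.3824 cm⁴.
Centroid: ȳ = ΣA·y / ΣA = 9 cm.
Transfer each piece to the centroidal x-axis using Ī + A·d² with d = y − 9:
  web: d = 0 cm → contributes +680.4 cm⁴
  top flange (beyond web): d = 8.4 cm → contributes +814.23 cm⁴
  bottom flange (beyond web): d = -8.4 cm → contributes +814.23 cm⁴
Total I = 2308.9 cm⁴.

I_xx ≈ 2310 cm⁴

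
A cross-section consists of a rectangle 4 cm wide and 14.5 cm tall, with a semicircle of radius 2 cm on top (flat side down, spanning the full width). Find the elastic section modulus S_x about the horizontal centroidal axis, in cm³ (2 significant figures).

S_x ≈ 160 cm³

Decompose the section into non-overlapping parts with the origin at the bottom-left of its bounding rectangle.
Rectangular body: 4 × 14.5, A = 58 cm², y = 7.25 cm, Ī = 1 016 cm⁴.
Semicircular cap: semicircle r = 2, A = 6.283 cm², y = 15.35 cm, Ī = 1.756 cm⁴.
Centroid: ȳ = ΣA·y / ΣA = 8.042 cm.
Transfer each piece to the horizontal centroidal axis using Ī + A·d² with d = y − 8.042:
  rectangular body: d = -0.7916 cm → contributes +1 053 cm⁴
  semicircular cap: d = 7.307 cm → contributes +337.3 cm⁴
Total I = 1 390 cm⁴.
Extreme fibre distance c = 8.458 cm; S = I/c = 164.3 cm³.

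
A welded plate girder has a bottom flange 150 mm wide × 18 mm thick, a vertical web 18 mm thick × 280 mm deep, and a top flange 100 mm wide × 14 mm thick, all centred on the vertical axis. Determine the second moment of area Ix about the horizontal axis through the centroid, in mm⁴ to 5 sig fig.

Ix ≈ 1.1899 × 10⁸ mm⁴

Break the section into simple shapes (no overlaps), measuring from the bottom-left corner of the bounding box.
Bottom plate: 150 × 18, A = 2 700 mm², y = 9 mm, Ī = 72 900 mm⁴.
Web plate: 18 × 280, A = 5 040 mm², y = 158 mm, Ī = 32 928 000 mm⁴.
Top plate: 100 × 14, A = 1 400 mm², y = 305 mm, Ī = 22866.67 mm⁴.
Centroid: ȳ = ΣA·y / ΣA = 136.5011 mm.
Transfer each piece to the horizontal axis through the centroid using Ī + A·d² with d = y − 136.5011:
  bottom plate: d = -127.5011 mm → contributes +43 965 528 mm⁴
  web plate: d = 21.49891 mm → contributes +35 257 503 mm⁴
  top plate: d = 168.4989 mm → contributes +39 771 500 mm⁴
Total I = 118 994 532 mm⁴.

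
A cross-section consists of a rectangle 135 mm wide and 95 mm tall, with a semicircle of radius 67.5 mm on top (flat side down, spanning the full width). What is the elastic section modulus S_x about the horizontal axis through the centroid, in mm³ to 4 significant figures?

S_x ≈ 4.395 × 10⁵ mm³

Split into non-overlapping primitives; take the origin at the lower-left of the bounding box.
Rectangular body: 135 × 95, A = 12 825 mm², y = 47.5 mm, Ī = 9 645 469 mm⁴.
Semicircular cap: semicircle r = 67.5, A = 7156.94 mm², y = 123.648 mm, Ī = 2 278 490 mm⁴.
Centroid: ȳ = ΣA·y / ΣA = 74.7739 mm.
Transfer each piece to the horizontal axis through the centroid using Ī + A·d² with d = y − 74.7739:
  rectangular body: d = -27.2739 mm → contributes +19 185 562 mm⁴
  semicircular cap: d = 48.874 mm → contributes +19 374 021 mm⁴
Total I = 38 559 583 mm⁴.
Extreme fibre distance c = 87.7261 mm; S = I/c = 439 545 mm³.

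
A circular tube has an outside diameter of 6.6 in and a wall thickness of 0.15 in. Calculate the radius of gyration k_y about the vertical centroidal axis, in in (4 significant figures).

Treat the section as a set of non-overlapping primitives; coordinates are from the bounding-box lower-left.
Outer circle: ⌀6.6, A = 34.2119 in², x = 3.3 in, Ī = 93.142 in⁴.
Bore (subtracted): ⌀6.3, A = 31.1725 in², x = 3.3 in, Ī = 77.3272 in⁴.
By symmetry the centroid is at mid-width, x̄ = 3.3 in.
All pieces are centred on the vertical centroidal axis, so I = ΣĪ (holes subtracted) = 15.8149 in⁴.
Radius of gyration: k = √(I/A) = √(15.8149 / 3.03949) = 2.28104 in.

k_y ≈ 2.281 in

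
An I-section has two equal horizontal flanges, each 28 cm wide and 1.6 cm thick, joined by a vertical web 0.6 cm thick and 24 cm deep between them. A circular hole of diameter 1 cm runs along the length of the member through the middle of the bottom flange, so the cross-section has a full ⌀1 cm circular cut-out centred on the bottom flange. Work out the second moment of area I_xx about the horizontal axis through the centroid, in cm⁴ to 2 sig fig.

Split into non-overlapping primitives; take the origin at the lower-left of the bounding box.
Bottom flange: 28 × 1.6, A = 44.8 cm², y = 0.8 cm, Ī = 9.557 cm⁴.
Web: 0.6 × 24, A = 14.4 cm², y = 13.6 cm, Ī = 691.2 cm⁴.
Top flange: 28 × 1.6, A = 44.8 cm², y = 26.4 cm, Ī = 9.557 cm⁴.
Hole (subtracted): ⌀1, A = 0.7854 cm², y = 0.8 cm, Ī = 0.04909 cm⁴.
Centroid: ȳ = ΣA·y / ΣA = 13.7 cm.
Transfer each piece to the horizontal axis through the centroid using Ī + A·d² with d = y − 13.7:
  bottom flange: d = -12.9 cm → contributes +7 462 cm⁴
  web: d = -0.0974 cm → contributes +691.3 cm⁴
  top flange: d = 12.7 cm → contributes +7 238 cm⁴
  hole: d = -12.9 cm → contributes −130.7 cm⁴
Total I = 15 261 cm⁴.

I_xx ≈ 1.5 × 10⁴ cm⁴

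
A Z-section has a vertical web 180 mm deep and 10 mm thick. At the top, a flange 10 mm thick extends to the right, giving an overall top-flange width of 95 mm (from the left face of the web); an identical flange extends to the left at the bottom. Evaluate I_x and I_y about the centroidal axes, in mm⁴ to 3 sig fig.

Decompose the section into non-overlapping parts with the origin at the bottom-left of its bounding rectangle.
Web: 10 × 180, A = 1 800 mm², y = 90 mm, Ī = 4 860 000 mm⁴.
Top flange (beyond web): 85 × 10, A = 850 mm², y = 175 mm, Ī = 7083.3 mm⁴.
Bottom flange (beyond web): 85 × 10, A = 850 mm², y = 5 mm, Ī = 7083.3 mm⁴.
Centroid: ȳ = ΣA·y / ΣA = 90 mm.
Transfer each piece to the centroidal x-axis using Ī + A·d² with d = y − 90:
  web: d = 0 mm → contributes +4 860 000 mm⁴
  top flange (beyond web): d = 85 mm → contributes +6 148 333 mm⁴
  bottom flange (beyond web): d = -85 mm → contributes +6 148 333 mm⁴
Total I = 17 156 667 mm⁴.
For the y-axis: x̄ = 90 mm.
Repeating about the centroidal y-axis gives I_y = 4 874 167 mm⁴.

I_x ≈ 1.72 × 10⁷ mm⁴, I_y ≈ 4.87 × 10⁶ mm⁴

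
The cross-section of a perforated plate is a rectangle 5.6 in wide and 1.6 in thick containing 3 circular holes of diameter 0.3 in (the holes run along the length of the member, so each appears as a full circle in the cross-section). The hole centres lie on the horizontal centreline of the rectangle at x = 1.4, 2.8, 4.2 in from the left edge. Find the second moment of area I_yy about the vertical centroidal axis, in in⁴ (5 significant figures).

Decompose the section into non-overlapping parts with the origin at the bottom-left of its bounding rectangle.
Plate: 5.6 × 1.6, A = 8.96 in², x = 2.8 in, Ī = 23.41547 in⁴.
Hole 1 (subtracted): ⌀0.3, A = 0.07068583 in², x = 1.4 in, Ī = 0.0003976078 in⁴.
Hole 2 (subtracted): ⌀0.3, A = 0.07068583 in², x = 2.8 in, Ī = 0.0003976078 in⁴.
Hole 3 (subtracted): ⌀0.3, A = 0.07068583 in², x = 4.2 in, Ī = 0.0003976078 in⁴.
By symmetry the centroid is at mid-width, x̄ = 2.8 in.
Transfer each piece to the vertical centroidal axis using Ī + A·d² with d = x − 2.8:
  plate: d = 0 in → contributes +23.41547 in⁴
  hole 1: d = -1.4 in → contributes −0.1389418 in⁴
  hole 2: d = 0 in → contributes −0.0003976078 in⁴
  hole 3: d = 1.4 in → contributes −0.1389418 in⁴
Total I = 23.13719 in⁴.

I_yy ≈ 23.137 in⁴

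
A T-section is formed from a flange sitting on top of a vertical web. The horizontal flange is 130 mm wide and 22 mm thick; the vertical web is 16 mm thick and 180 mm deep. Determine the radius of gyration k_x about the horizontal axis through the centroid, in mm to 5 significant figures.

Break the section into simple shapes (no overlaps), measuring from the bottom-left corner of the bounding box.
Flange: 130 × 22, A = 2 860 mm², y = 191 mm, Ī = 115353.3 mm⁴.
Web: 16 × 180, A = 2 880 mm², y = 90 mm, Ī = 7 776 000 mm⁴.
Centroid: ȳ = ΣA·y / ΣA = 140.324 mm.
Transfer each piece to the horizontal axis through the centroid using Ī + A·d² with d = y − 140.324:
  flange: d = 50.67596 mm → contributes +7 459 984 mm⁴
  web: d = -50.32404 mm → contributes +15 069 626 mm⁴
Total I = 22 529 611 mm⁴.
Radius of gyration: k = √(I/A) = √(22 529 611 / 5 740) = 62.64997 mm.

k_x ≈ 62.650 mm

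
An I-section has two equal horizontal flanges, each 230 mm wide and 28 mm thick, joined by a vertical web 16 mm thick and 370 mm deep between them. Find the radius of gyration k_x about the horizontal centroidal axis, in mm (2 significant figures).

k_x ≈ 180 mm

Decompose the section into non-overlapping parts with the origin at the bottom-left of its bounding rectangle.
Bottom flange: 230 × 28, A = 6 440 mm², y = 14 mm, Ī = 420 747 mm⁴.
Web: 16 × 370, A = 5 920 mm², y = 213 mm, Ī = 67 537 333 mm⁴.
Top flange: 230 × 28, A = 6 440 mm², y = 412 mm, Ī = 420 747 mm⁴.
By symmetry the centroid is at mid-height, ȳ = 213 mm.
Transfer each piece to the horizontal centroidal axis using Ī + A·d² with d = y − 213:
  bottom flange: d = -199 mm → contributes +255 451 187 mm⁴
  web: d = 0 mm → contributes +67 537 333 mm⁴
  top flange: d = 199 mm → contributes +255 451 187 mm⁴
Total I = 578 439 707 mm⁴.
Radius of gyration: k = √(I/A) = √(578 439 707 / 18 800) = 175.4 mm.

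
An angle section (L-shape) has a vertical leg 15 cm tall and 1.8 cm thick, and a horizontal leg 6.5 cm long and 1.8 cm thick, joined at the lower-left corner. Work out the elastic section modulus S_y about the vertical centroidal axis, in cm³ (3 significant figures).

S_y ≈ 18.8 cm³

Treat the section as a set of non-overlapping primitives; coordinates are from the bounding-box lower-left.
Vertical leg: 1.8 × 15, A = 27 cm², x = 0.9 cm, Ī = 7.29 cm⁴.
Horizontal leg (remainder): 4.7 × 1.8, A = 8.46 cm², x = 4.15 cm, Ī = 15.573 cm⁴.
Centroid: x̄ = ΣA·x / ΣA = 1.6754 cm.
Transfer each piece to the vertical centroidal axis using Ī + A·d² with d = x − 1.6754:
  vertical leg: d = -0.77538 cm → contributes +23.523 cm⁴
  horizontal leg (remainder): d = 2.4746 cm → contributes +67.38 cm⁴
Total I = 90.903 cm⁴.
Extreme fibre distance c = 4.8246 cm; S = I/c = 18.842 cm³.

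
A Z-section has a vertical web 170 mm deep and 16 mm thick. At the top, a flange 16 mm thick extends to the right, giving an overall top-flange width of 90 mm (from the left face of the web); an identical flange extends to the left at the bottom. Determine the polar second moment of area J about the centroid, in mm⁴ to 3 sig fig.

Break the section into simple shapes (no overlaps), measuring from the bottom-left corner of the bounding box.
Web: 16 × 170, A = 2 720 mm², y = 85 mm, Ī = 6 550 667 mm⁴.
Top flange (beyond web): 74 × 16, A = 1 184 mm², y = 162 mm, Ī = 25 259 mm⁴.
Bottom flange (beyond web): 74 × 16, A = 1 184 mm², y = 8 mm, Ī = 25 259 mm⁴.
Centroid: ȳ = ΣA·y / ΣA = 85 mm.
Transfer each piece to the centroidal x-axis using Ī + A·d² with d = y − 85:
  web: d = 0 mm → contributes +6 550 667 mm⁴
  top flange (beyond web): d = 77 mm → contributes +7 045 195 mm⁴
  bottom flange (beyond web): d = -77 mm → contributes +7 045 195 mm⁴
Total I = 20 641 056 mm⁴.
For the y-axis: x̄ = 82 mm.
Repeating about the centroidal y-axis gives I_y = 5 933 824 mm⁴.
Polar second moment: J = I_x + I_y = 26 574 880 mm⁴.

J ≈ 2.66 × 10⁷ mm⁴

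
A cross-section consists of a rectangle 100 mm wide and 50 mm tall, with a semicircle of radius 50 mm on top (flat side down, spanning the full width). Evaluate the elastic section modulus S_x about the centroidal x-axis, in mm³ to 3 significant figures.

Decompose the section into non-overlapping parts with the origin at the bottom-left of its bounding rectangle.
Rectangular body: 100 × 50, A = 5 000 mm², y = 25 mm, Ī = 1 041 667 mm⁴.
Semicircular cap: semicircle r = 50, A = 3 927 mm², y = 71.221 mm, Ī = 685 981 mm⁴.
Centroid: ȳ = ΣA·y / ΣA = 45.333 mm.
Transfer each piece to the centroidal x-axis using Ī + A·d² with d = y − 45.333:
  rectangular body: d = -20.333 mm → contributes +3 108 721 mm⁴
  semicircular cap: d = 25.888 mm → contributes +3 317 836 mm⁴
Total I = 6 426 557 mm⁴.
Extreme fibre distance c = 54.667 mm; S = I/c = 117 557 mm³.

S_x ≈ 1.18 × 10⁵ mm³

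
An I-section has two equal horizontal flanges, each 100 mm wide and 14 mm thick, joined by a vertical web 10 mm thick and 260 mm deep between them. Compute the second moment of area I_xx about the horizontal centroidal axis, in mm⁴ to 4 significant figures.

Treat the section as a set of non-overlapping primitives; coordinates are from the bounding-box lower-left.
Bottom flange: 100 × 14, A = 1 400 mm², y = 7 mm, Ī = 22866.7 mm⁴.
Web: 10 × 260, A = 2 600 mm², y = 144 mm, Ī = 14 646 667 mm⁴.
Top flange: 100 × 14, A = 1 400 mm², y = 281 mm, Ī = 22866.7 mm⁴.
By symmetry the centroid is at mid-height, ȳ = 144 mm.
Transfer each piece to the horizontal centroidal axis using Ī + A·d² with d = y − 144:
  bottom flange: d = -137 mm → contributes +26 299 467 mm⁴
  web: d = 0 mm → contributes +14 646 667 mm⁴
  top flange: d = 137 mm → contributes +26 299 467 mm⁴
Total I = 67 245 600 mm⁴.

I_xx ≈ 6.725 × 10⁷ mm⁴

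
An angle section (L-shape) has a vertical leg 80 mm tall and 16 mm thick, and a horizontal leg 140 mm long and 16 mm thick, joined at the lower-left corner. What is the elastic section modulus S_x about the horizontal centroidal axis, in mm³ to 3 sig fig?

Decompose the section into non-overlapping parts with the origin at the bottom-left of its bounding rectangle.
Vertical leg: 16 × 80, A = 1 280 mm², y = 40 mm, Ī = 682 667 mm⁴.
Horizontal leg (remainder): 124 × 16, A = 1 984 mm², y = 8 mm, Ī = 42 325 mm⁴.
Centroid: ȳ = ΣA·y / ΣA = 20.549 mm.
Transfer each piece to the horizontal centroidal axis using Ī + A·d² with d = y − 20.549:
  vertical leg: d = 19.451 mm → contributes +1 166 943 mm⁴
  horizontal leg (remainder): d = -12.549 mm → contributes +354 761 mm⁴
Total I = 1 521 704 mm⁴.
Extreme fibre distance c = 59.451 mm; S = I/c = 25 596 mm³.

S_x ≈ 2.56 × 10⁴ mm³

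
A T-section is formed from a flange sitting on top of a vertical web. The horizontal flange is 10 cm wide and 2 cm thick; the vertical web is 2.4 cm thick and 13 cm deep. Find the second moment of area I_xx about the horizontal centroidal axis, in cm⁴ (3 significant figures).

Decompose the section into non-overlapping parts with the origin at the bottom-left of its bounding rectangle.
Flange: 10 × 2, A = 20 cm², y = 14 cm, Ī = 6.6667 cm⁴.
Web: 2.4 × 13, A = 31.2 cm², y = 6.5 cm, Ī = 439.4 cm⁴.
Centroid: ȳ = ΣA·y / ΣA = 9.4297 cm.
Transfer each piece to the horizontal centroidal axis using Ī + A·d² with d = y − 9.4297:
  flange: d = 4.5703 cm → contributes +424.42 cm⁴
  web: d = -2.9297 cm → contributes +707.19 cm⁴
Total I = 1131.6 cm⁴.

I_xx ≈ 1130 cm⁴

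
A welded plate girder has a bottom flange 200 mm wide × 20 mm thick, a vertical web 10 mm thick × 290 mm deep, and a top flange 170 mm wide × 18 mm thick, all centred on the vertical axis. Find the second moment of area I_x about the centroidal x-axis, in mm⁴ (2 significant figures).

Break the section into simple shapes (no overlaps), measuring from the bottom-left corner of the bounding box.
Bottom plate: 200 × 20, A = 4 000 mm², y = 10 mm, Ī = 133 333 mm⁴.
Web plate: 10 × 290, A = 2 900 mm², y = 165 mm, Ī = 20 324 167 mm⁴.
Top plate: 170 × 18, A = 3 060 mm², y = 319 mm, Ī = 82 620 mm⁴.
Centroid: ȳ = ΣA·y / ΣA = 150.1 mm.
Transfer each piece to the centroidal x-axis using Ī + A·d² with d = y − 150.1:
  bottom plate: d = -140.1 mm → contributes +78 605 318 mm⁴
  web plate: d = 14.94 mm → contributes +20 971 088 mm⁴
  top plate: d = 168.9 mm → contributes +87 412 833 mm⁴
Total I = 186 989 239 mm⁴.

I_x ≈ 1.9 × 10⁸ mm⁴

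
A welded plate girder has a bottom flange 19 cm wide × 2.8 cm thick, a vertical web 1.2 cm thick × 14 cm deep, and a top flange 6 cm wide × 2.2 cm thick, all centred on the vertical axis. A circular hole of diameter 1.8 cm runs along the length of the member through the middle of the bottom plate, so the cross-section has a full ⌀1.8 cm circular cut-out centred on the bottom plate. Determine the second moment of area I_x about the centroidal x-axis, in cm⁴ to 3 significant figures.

I_x ≈ 3500 cm⁴

Treat the section as a set of non-overlapping primitives; coordinates are from the bounding-box lower-left.
Bottom plate: 19 × 2.8, A = 53.2 cm², y = 1.4 cm, Ī = 34.757 cm⁴.
Web plate: 1.2 × 14, A = 16.8 cm², y = 9.8 cm, Ī = 274.4 cm⁴.
Top plate: 6 × 2.2, A = 13.2 cm², y = 17.9 cm, Ī = 5.324 cm⁴.
Hole (subtracted): ⌀1.8, A = 2.5447 cm², y = 1.4 cm, Ī = 0.5153 cm⁴.
Centroid: ȳ = ΣA·y / ΣA = 5.85 cm.
Transfer each piece to the centroidal x-axis using Ī + A·d² with d = y − 5.85:
  bottom plate: d = -4.45 cm → contributes +1088.3 cm⁴
  web plate: d = 3.95 cm → contributes +536.52 cm⁴
  top plate: d = 12.05 cm → contributes +1 922 cm⁴
  hole: d = -4.45 cm → contributes −50.908 cm⁴
Total I = 3495.9 cm⁴.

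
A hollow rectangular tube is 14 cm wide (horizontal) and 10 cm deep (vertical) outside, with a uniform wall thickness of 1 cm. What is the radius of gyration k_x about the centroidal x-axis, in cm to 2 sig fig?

k_x ≈ 3.9 cm

Split into non-overlapping primitives; take the origin at the lower-left of the bounding box.
Outer rectangle: 14 × 10, A = 140 cm², y = 5 cm, Ī = 1 167 cm⁴.
Inner void (subtracted): 12 × 8, A = 96 cm², y = 5 cm, Ī = 512 cm⁴.
By symmetry the centroid is at mid-height, ȳ = 5 cm.
All pieces are centred on the centroidal x-axis, so I = ΣĪ (holes subtracted) = 654.7 cm⁴.
Radius of gyration: k = √(I/A) = √(654.7 / 44) = 3.857 cm.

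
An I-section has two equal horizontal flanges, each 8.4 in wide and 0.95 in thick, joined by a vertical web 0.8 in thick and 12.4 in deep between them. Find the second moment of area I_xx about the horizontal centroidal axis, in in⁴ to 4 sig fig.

Break the section into simple shapes (no overlaps), measuring from the bottom-left corner of the bounding box.
Bottom flange: 8.4 × 0.95, A = 7.98 in², y = 0.475 in, Ī = 0.600163 in⁴.
Web: 0.8 × 12.4, A = 9.92 in², y = 7.15 in, Ī = 127.108 in⁴.
Top flange: 8.4 × 0.95, A = 7.98 in², y = 13.825 in, Ī = 0.600163 in⁴.
By symmetry the centroid is at mid-height, ȳ = 7.15 in.
Transfer each piece to the horizontal centroidal axis using Ī + A·d² with d = y − 7.15:
  bottom flange: d = -6.675 in → contributes +356.154 in⁴
  web: d = 0 in → contributes +127.108 in⁴
  top flange: d = 6.675 in → contributes +356.154 in⁴
Total I = 839.416 in⁴.

I_xx ≈ 839.4 in⁴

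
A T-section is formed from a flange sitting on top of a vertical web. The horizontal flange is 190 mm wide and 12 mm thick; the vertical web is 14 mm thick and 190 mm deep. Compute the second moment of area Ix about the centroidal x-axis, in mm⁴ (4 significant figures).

Treat the section as a set of non-overlapping primitives; coordinates are from the bounding-box lower-left.
Flange: 190 × 12, A = 2 280 mm², y = 196 mm, Ī = 27 360 mm⁴.
Web: 14 × 190, A = 2 660 mm², y = 95 mm, Ī = 8 002 167 mm⁴.
Centroid: ȳ = ΣA·y / ΣA = 141.615 mm.
Transfer each piece to the centroidal x-axis using Ī + A·d² with d = y − 141.615:
  flange: d = 54.3846 mm → contributes +6 770 885 mm⁴
  web: d = -46.6154 mm → contributes +13 782 331 mm⁴
Total I = 20 553 216 mm⁴.

Ix ≈ 2.055 × 10⁷ mm⁴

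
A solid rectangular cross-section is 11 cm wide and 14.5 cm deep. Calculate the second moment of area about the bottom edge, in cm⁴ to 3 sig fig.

I_base ≈ 1.12 × 10⁴ cm⁴

The section: 11 × 14.5, A = 159.5 cm², y = 7.25 cm, Ī = 2794.6 cm⁴.
Transfer it to a horizontal axis along the bottom face using Ī + A·d² with d = y − 0:
  the section: d = 7.25 cm → contributes +11 178 cm⁴
Total I = 11 178 cm⁴.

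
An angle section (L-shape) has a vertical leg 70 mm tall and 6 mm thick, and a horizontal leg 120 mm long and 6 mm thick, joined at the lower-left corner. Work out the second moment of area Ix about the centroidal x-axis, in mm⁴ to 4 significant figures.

Decompose the section into non-overlapping parts with the origin at the bottom-left of its bounding rectangle.
Vertical leg: 6 × 70, A = 420 mm², y = 35 mm, Ī = 171 500 mm⁴.
Horizontal leg (remainder): 114 × 6, A = 684 mm², y = 3 mm, Ī = 2 052 mm⁴.
Centroid: ȳ = ΣA·y / ΣA = 15.1739 mm.
Transfer each piece to the centroidal x-axis using Ī + A·d² with d = y − 15.1739:
  vertical leg: d = 19.8261 mm → contributes +336 591 mm⁴
  horizontal leg (remainder): d = -12.1739 mm → contributes +103 424 mm⁴
Total I = 440 015 mm⁴.

Ix ≈ 4.400 × 10⁵ mm⁴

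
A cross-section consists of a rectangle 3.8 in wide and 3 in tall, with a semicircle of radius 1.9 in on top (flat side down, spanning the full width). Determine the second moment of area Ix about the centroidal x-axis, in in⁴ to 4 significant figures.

Ix ≈ 30.12 in⁴

Split into non-overlapping primitives; take the origin at the lower-left of the bounding box.
Rectangular body: 3.8 × 3, A = 11.4 in², y = 1.5 in, Ī = 8.55 in⁴.
Semicircular cap: semicircle r = 1.9, A = 5.67057 in², y = 3.80639 in, Ī = 1.43036 in⁴.
Centroid: ȳ = ΣA·y / ΣA = 2.26614 in.
Transfer each piece to the centroidal x-axis using Ī + A·d² with d = y − 2.26614:
  rectangular body: d = -0.766145 in → contributes +15.2415 in⁴
  semicircular cap: d = 1.54024 in → contributes +14.8829 in⁴
Total I = 30.1244 in⁴.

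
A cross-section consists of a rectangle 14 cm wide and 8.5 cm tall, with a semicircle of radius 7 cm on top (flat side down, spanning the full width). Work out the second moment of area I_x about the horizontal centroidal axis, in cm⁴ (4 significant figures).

I_x ≈ 3417 cm⁴

Break the section into simple shapes (no overlaps), measuring from the bottom-left corner of the bounding box.
Rectangular body: 14 × 8.5, A = 119 cm², y = 4.25 cm, Ī = 716.479 cm⁴.
Semicircular cap: semicircle r = 7, A = 76.969 cm², y = 11.4709 cm, Ī = 263.526 cm⁴.
Centroid: ȳ = ΣA·y / ΣA = 7.08609 cm.
Transfer each piece to the horizontal centroidal axis using Ī + A·d² with d = y − 7.08609:
  rectangular body: d = -2.83609 cm → contributes +1673.64 cm⁴
  semicircular cap: d = 4.38481 cm → contributes +1743.37 cm⁴
Total I = 3417.02 cm⁴.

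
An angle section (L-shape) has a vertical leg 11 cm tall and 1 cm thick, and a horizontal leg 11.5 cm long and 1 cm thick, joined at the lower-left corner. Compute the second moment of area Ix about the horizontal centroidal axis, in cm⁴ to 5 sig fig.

Break the section into simple shapes (no overlaps), measuring from the bottom-left corner of the bounding box.
Vertical leg: 1 × 11, A = 11 cm², y = 5.5 cm, Ī = 110.9167 cm⁴.
Horizontal leg (remainder): 10.5 × 1, A = 10.5 cm², y = 0.5 cm, Ī = 0.875 cm⁴.
Centroid: ȳ = ΣA·y / ΣA = 3.05814 cm.
Transfer each piece to the horizontal centroidal axis using Ī + A·d² with d = y − 3.05814:
  vertical leg: d = 2.44186 cm → contributes +176.5062 cm⁴
  horizontal leg (remainder): d = -2.55814 cm → contributes +69.58782 cm⁴
Total I = 246.094 cm⁴.

Ix ≈ 246.09 cm⁴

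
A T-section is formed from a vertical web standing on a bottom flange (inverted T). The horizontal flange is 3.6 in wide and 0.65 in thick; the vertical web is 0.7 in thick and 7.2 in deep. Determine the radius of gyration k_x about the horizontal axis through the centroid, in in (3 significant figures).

Split into non-overlapping primitives; take the origin at the lower-left of the bounding box.
Flange: 3.6 × 0.65, A = 2.34 in², y = 0.325 in, Ī = 0.082388 in⁴.
Web: 0.7 × 7.2, A = 5.04 in², y = 4.25 in, Ī = 21.773 in⁴.
Centroid: ȳ = ΣA·y / ΣA = 3.0055 in.
Transfer each piece to the horizontal axis through the centroid using Ī + A·d² with d = y − 3.0055:
  flange: d = -2.6805 in → contributes +16.895 in⁴
  web: d = 1.2445 in → contributes +29.579 in⁴
Total I = 46.474 in⁴.
Radius of gyration: k = √(I/A) = √(46.474 / 7.38) = 2.5094 in.

k_x ≈ 2.51 in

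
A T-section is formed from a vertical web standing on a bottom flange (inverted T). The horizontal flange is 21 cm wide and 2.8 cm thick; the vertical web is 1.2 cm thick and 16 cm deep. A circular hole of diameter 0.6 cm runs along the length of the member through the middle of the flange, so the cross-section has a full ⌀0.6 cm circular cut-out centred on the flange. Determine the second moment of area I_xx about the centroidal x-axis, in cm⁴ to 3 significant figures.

Split into non-overlapping primitives; take the origin at the lower-left of the bounding box.
Flange: 21 × 2.8, A = 58.8 cm², y = 1.4 cm, Ī = 38.416 cm⁴.
Web: 1.2 × 16, A = 19.2 cm², y = 10.8 cm, Ī = 409.6 cm⁴.
Hole (subtracted): ⌀0.6, A = 0.28274 cm², y = 1.4 cm, Ī = 0.0063617 cm⁴.
Centroid: ȳ = ΣA·y / ΣA = 3.7223 cm.
Transfer each piece to the centroidal x-axis using Ī + A·d² with d = y − 3.7223:
  flange: d = -2.3223 cm → contributes +355.52 cm⁴
  web: d = 7.0777 cm → contributes +1371.4 cm⁴
  hole: d = -2.3223 cm → contributes −1.5312 cm⁴
Total I = 1725.4 cm⁴.

I_xx ≈ 1730 cm⁴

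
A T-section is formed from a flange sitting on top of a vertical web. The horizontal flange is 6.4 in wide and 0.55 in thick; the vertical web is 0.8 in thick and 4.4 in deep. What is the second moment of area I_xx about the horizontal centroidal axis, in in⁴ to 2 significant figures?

Split into non-overlapping primitives; take the origin at the lower-left of the bounding box.
Flange: 6.4 × 0.55, A = 3.52 in², y = 4.675 in, Ī = 0.08873 in⁴.
Web: 0.8 × 4.4, A = 3.52 in², y = 2.2 in, Ī = 5.679 in⁴.
Centroid: ȳ = ΣA·y / ΣA = 3.438 in.
Transfer each piece to the horizontal centroidal axis using Ī + A·d² with d = y − 3.438:
  flange: d = 1.238 in → contributes +5.479 in⁴
  web: d = -1.238 in → contributes +11.07 in⁴
Total I = 16.55 in⁴.

I_xx ≈ 17 in⁴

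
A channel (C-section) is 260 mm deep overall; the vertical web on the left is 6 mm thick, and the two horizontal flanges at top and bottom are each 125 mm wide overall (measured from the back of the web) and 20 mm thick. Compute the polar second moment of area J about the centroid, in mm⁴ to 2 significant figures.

Split into non-overlapping primitives; take the origin at the lower-left of the bounding box.
Web: 6 × 260, A = 1 560 mm², y = 130 mm, Ī = 8 788 000 mm⁴.
Top flange (beyond web): 119 × 20, A = 2 380 mm², y = 250 mm, Ī = 79 333 mm⁴.
Bottom flange (beyond web): 119 × 20, A = 2 380 mm², y = 10 mm, Ī = 79 333 mm⁴.
By symmetry the centroid is at mid-height, ȳ = 130 mm.
Transfer each piece to the centroidal x-axis using Ī + A·d² with d = y − 130:
  web: d = 0 mm → contributes +8 788 000 mm⁴
  top flange (beyond web): d = 120 mm → contributes +34 351 333 mm⁴
  bottom flange (beyond web): d = -120 mm → contributes +34 351 333 mm⁴
Total I = 77 490 667 mm⁴.
For the y-axis: x̄ = 50.07 mm.
Repeating about the centroidal y-axis gives I_y = 10 211 473 mm⁴.
Polar second moment: J = I_x + I_y = 87 702 140 mm⁴.

J ≈ 8.8 × 10⁷ mm⁴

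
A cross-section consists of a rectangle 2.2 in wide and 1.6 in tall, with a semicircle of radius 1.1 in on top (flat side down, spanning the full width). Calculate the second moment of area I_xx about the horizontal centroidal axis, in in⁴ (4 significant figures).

Split into non-overlapping primitives; take the origin at the lower-left of the bounding box.
Rectangular body: 2.2 × 1.6, A = 3.52 in², y = 0.8 in, Ī = 0.750933 in⁴.
Semicircular cap: semicircle r = 1.1, A = 1.90066 in², y = 2.06685 in, Ī = 0.160695 in⁴.
Centroid: ȳ = ΣA·y / ΣA = 1.2442 in.
Transfer each piece to the horizontal centroidal axis using Ī + A·d² with d = y − 1.2442:
  rectangular body: d = -0.444201 in → contributes +1.44548 in⁴
  semicircular cap: d = 0.822653 in → contributes +1.44699 in⁴
Total I = 2.89247 in⁴.

I_xx ≈ 2.892 in⁴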